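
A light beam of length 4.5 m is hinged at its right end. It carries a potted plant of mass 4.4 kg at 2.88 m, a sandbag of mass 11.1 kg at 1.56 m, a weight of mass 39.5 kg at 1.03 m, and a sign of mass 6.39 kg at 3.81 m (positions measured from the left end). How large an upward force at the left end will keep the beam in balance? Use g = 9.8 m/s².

F ≈ 395 N

Choose the right end as the axis so the unknown pivot reaction has zero arm there.
Potted plant: 4.4 × 9.8 = 43.12 N down at 2.88 m → arm 1.62 m, τ = 43.12 × 1.62 = 69.85 N·m counterclockwise.
Sandbag: 11.1 × 9.8 = 108.8 N down at 1.56 m → arm 2.94 m, τ = 108.8 × 2.94 = 319.9 N·m counterclockwise.
Weight: 39.5 × 9.8 = 387.1 N down at 1.03 m → arm 3.47 m, τ = 387.1 × 3.47 = 1343 N·m counterclockwise.
Sign: 6.39 × 9.8 = 62.62 N down at 3.81 m → arm 0.69 m, τ = 62.62 × 0.69 = 43.21 N·m counterclockwise.
Net moment of the loads = 1776 N·m counterclockwise.
The upward force F acts at the left end, arm 4.5 m, giving F × 4.5 clockwise.
Στ = 0 ⇒ F × 4.5 = 1776 ⇒ F = 1776 / 4.5 = 395 N.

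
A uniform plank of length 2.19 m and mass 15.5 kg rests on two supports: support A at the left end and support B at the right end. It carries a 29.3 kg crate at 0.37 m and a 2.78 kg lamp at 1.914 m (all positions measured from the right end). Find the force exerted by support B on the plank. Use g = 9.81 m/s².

Take moments about support A.
Beam weight: 15.5 × 9.81 = 152.1 N down at 1.095 m → arm 1.095 m, τ = 152.1 × 1.095 = 166.5 N·m clockwise.
Crate: 29.3 × 9.81 = 287.4 N down at 0.37 m → arm 1.82 m, τ = 287.4 × 1.82 = 523.1 N·m clockwise.
Lamp: 2.78 × 9.81 = 27.27 N down at 1.914 m → arm 0.276 m, τ = 27.27 × 0.276 = 7.527 N·m clockwise.
Net load moment about support A = 697.1 N·m clockwise.
Reaction R at support B is upward at 0 m, arm 2.19 m → moment R × 2.19 counterclockwise.
For rotational equilibrium, R × 2.19 = 697.1, so R = 318 N.

R_B ≈ 318 N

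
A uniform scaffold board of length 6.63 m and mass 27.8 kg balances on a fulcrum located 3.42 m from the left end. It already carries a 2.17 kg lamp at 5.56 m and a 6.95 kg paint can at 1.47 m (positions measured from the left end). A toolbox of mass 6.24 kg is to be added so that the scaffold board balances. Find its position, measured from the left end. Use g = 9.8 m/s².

x ≈ 5.32 m from the left end

Taking torques about the fulcrum (at 3.42 m from the left end):
Beam weight: 27.8 × 9.8 = 272.4 N down at 3.315 m → arm 0.105 m, τ = 272.4 × 0.105 = 28.6 N·m counterclockwise.
Lamp: 2.17 × 9.8 = 21.27 N down at 5.56 m → arm 2.14 m, τ = 21.27 × 2.14 = 45.52 N·m clockwise.
Paint can: 6.95 × 9.8 = 68.11 N down at 1.47 m → arm 1.95 m, τ = 68.11 × 1.95 = 132.8 N·m counterclockwise.
Net moment of existing loads = 115.9 N·m counterclockwise.
The toolbox weighs 6.24 × 9.8 = 61.15 N and must supply an equal clockwise moment, so its lever arm about the fulcrum is 115.9 / 61.15 = 1.9 m.
That puts it at 3.42 + 1.9 = 5.32 m from the left end.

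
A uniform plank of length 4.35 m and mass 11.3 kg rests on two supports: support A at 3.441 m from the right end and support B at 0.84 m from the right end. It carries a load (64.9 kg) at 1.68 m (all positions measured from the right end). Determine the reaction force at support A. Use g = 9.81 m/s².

R_A ≈ 263 N

Taking torques about support B:
Beam weight: 11.3 × 9.81 = 110.9 N down at 2.175 m → arm 1.335 m, τ = 110.9 × 1.335 = 148.1 N·m counterclockwise.
Load: 64.9 × 9.81 = 636.7 N down at 1.68 m → arm 0.84 m, τ = 636.7 × 0.84 = 534.8 N·m counterclockwise.
Net load moment about support B = 682.9 N·m counterclockwise.
Reaction R at support A is upward at 3.441 m, arm 2.601 m → moment R × 2.601 clockwise.
Balancing moments: R × 2.601 = 682.9, giving R = 263 N.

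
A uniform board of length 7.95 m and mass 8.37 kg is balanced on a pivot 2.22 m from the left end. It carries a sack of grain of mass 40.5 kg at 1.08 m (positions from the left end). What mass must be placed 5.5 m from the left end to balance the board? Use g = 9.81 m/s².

Taking torques about the pivot (at 2.22 m from the left end):
Beam weight: 8.37 × 9.81 = 82.11 N down at 3.975 m → arm 1.755 m, τ = 82.11 × 1.755 = 144.1 N·m clockwise.
Sack of grain: 40.5 × 9.81 = 397.3 N down at 1.08 m → arm 1.14 m, τ = 397.3 × 1.14 = 452.9 N·m counterclockwise.
Net moment of known loads = 308.8 N·m counterclockwise.
An unknown mass m at 5.5 m has arm 3.28 m; its moment is m·g·3.28 clockwise.
Στ = 0 ⇒ m × 9.81 × 3.28 = 308.8 ⇒ m = 308.8 / (9.81 × 3.28) = 9.6 kg.

m ≈ 9.6 kg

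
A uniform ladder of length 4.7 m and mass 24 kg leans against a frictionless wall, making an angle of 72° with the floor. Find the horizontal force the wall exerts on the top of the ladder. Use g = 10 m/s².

N_wall ≈ 39 N

About the foot of the ladder:
Ladder weight 24×10 = 240 N acts at 2.35 m along the ladder; its horizontal arm is 2.35·cos72° = 0.7262 m → τ = 174.3 N·m clockwise.
Wall normal N acts horizontally at the top; its moment arm is the height L sinθ = 4.7·sin72° = 4.47 m, counterclockwise.
For rotational equilibrium, N × 4.47 = 174.3, so N = 39 N.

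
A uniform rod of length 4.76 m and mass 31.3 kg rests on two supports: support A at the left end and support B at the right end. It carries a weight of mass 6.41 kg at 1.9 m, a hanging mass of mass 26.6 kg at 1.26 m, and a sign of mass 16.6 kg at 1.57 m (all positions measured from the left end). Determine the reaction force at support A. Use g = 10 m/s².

Sum moments about support B (its reaction then has zero moment arm).
Beam weight: 31.3 × 10 = 313 N down at 2.38 m → arm 2.38 m, τ = 313 × 2.38 = 744.9 N·m counterclockwise.
Weight: 6.41 × 10 = 64.1 N down at 1.9 m → arm 2.86 m, τ = 64.1 × 2.86 = 183.3 N·m counterclockwise.
Hanging mass: 26.6 × 10 = 266 N down at 1.26 m → arm 3.5 m, τ = 266 × 3.5 = 931 N·m counterclockwise.
Sign: 16.6 × 10 = 166 N down at 1.57 m → arm 3.19 m, τ = 166 × 3.19 = 529.5 N·m counterclockwise.
Net load moment about support B = 2389 N·m counterclockwise.
Reaction R at support A is upward at 0 m, arm 4.76 m → moment R × 4.76 clockwise.
For rotational equilibrium, R × 4.76 = 2389, so R = 502 N.

R_A ≈ 502 N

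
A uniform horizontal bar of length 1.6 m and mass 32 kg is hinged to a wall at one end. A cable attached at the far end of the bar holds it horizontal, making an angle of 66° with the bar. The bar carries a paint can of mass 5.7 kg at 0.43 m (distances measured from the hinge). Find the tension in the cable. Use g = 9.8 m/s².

About the hinge:
Beam weight: 32 × 9.8 = 313.6 N down at 0.8 m → arm 0.8 m, τ = 313.6 × 0.8 = 250.9 N·m clockwise.
Paint can: 5.7 × 9.8 = 55.86 N down at 0.43 m → arm 0.43 m, τ = 55.86 × 0.43 = 24.02 N·m clockwise.
Total clockwise load moment = 274.9 N·m.
The cable tension T acts at 1.6 m; only its component perpendicular to the bar, T sinθ, produces torque. sin 66° = 0.9135.
For rotational equilibrium, T × 1.6 × 0.9135 = 274.9, so T = 274.9 / 1.462 = 188 N.

T ≈ 188 N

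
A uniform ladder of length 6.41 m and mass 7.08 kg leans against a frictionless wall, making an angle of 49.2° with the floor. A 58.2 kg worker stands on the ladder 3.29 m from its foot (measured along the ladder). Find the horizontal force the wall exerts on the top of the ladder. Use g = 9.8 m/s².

N_wall ≈ 283 N

Take moments about the foot of the ladder.
Ladder weight 7.08×9.8 = 69.38 N acts at 3.205 m along the ladder; its horizontal arm is 3.205·cos49.2° = 2.094 m → τ = 145.3 N·m clockwise.
Worker: 58.2×9.8 = 570.4 N at 3.29 m → arm 2.15 m → τ = 1226 N·m clockwise.
Wall normal N acts horizontally at the top; its moment arm is the height L sinθ = 6.41·sin49.2° = 4.852 m, counterclockwise.
For rotational equilibrium, N × 4.852 = 1371, so N = 283 N.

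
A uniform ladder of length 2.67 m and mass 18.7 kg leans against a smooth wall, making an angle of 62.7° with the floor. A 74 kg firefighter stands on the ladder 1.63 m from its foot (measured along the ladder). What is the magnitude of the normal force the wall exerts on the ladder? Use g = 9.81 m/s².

N_wall ≈ 276 N

Taking torques about the foot of the ladder:
Ladder weight 18.7×9.81 = 183.4 N acts at 1.335 m along the ladder; its horizontal arm is 1.335·cos62.7° = 0.6123 m → τ = 112.3 N·m clockwise.
Firefighter: 74×9.81 = 725.9 N at 1.63 m → arm 0.7476 m → τ = 542.7 N·m clockwise.
Wall normal N acts horizontally at the top; its moment arm is the height L sinθ = 2.67·sin62.7° = 2.373 m, counterclockwise.
Στ = 0 ⇒ N × 2.373 = 655 ⇒ N = 276 N.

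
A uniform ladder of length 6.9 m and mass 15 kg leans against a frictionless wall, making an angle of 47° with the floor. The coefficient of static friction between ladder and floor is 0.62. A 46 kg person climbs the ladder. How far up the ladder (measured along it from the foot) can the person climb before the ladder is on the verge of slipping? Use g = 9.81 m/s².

d ≈ 4.96 m

Take moments about the foot of the ladder.
Ladder weight 15×9.81 = 147.2 N acts at 3.45 m along the ladder; its horizontal arm is 3.45·cos47° = 2.353 m → τ = 346.4 N·m clockwise.
Person weight 46×9.81 = 451.3 N at distance d → arm d·cos47° → τ = 451.3·d·0.682 clockwise.
Wall normal N at the top has arm L sinθ = 5.046 m counterclockwise, so Στ = 0 gives N·5.046 = 346.4 + 307.8·d.
ΣFy = 0 ⇒ N_floor = 598.5 N, so the maximum friction is μ_s·N_floor = 0.62×598.5 = 371.1 N. ΣFx = 0 ⇒ N_wall = f, so at the slipping point N = 371.1 N.
Substituting: 371.1×5.046 = 346.4 + 307.8·d ⇒ d = (1873 − 346.4) / 307.8 = 4.96 m.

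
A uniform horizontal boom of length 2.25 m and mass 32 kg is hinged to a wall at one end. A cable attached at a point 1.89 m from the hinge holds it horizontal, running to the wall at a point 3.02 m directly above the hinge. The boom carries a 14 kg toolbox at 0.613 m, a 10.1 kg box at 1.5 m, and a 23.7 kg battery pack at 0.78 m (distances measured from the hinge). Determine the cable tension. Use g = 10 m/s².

Take moments about the hinge.
Beam weight: 32 × 10 = 320 N down at 1.125 m → arm 1.125 m, τ = 320 × 1.125 = 360 N·m clockwise.
Toolbox: 14 × 10 = 140 N down at 0.613 m → arm 0.613 m, τ = 140 × 0.613 = 85.82 N·m clockwise.
Box: 10.1 × 10 = 101 N down at 1.5 m → arm 1.5 m, τ = 101 × 1.5 = 151.5 N·m clockwise.
Battery pack: 23.7 × 10 = 237 N down at 0.78 m → arm 0.78 m, τ = 237 × 0.78 = 184.9 N·m clockwise.
Total clockwise load moment = 782.2 N·m.
The cable tension T acts at 1.89 m; only its component perpendicular to the boom, T sinθ, produces torque. sinθ = h/√(h²+d²) = 3.02/√(3.02²+1.89²) = 0.8477.
For rotational equilibrium, T × 1.89 × 0.8477 = 782.2, so T = 782.2 / 1.602 = 488 N.

T ≈ 488 N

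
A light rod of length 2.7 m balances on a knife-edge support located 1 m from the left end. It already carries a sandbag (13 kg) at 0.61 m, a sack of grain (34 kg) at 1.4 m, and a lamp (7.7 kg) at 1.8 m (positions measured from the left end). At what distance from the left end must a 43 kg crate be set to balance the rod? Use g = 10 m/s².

x ≈ 0.658 m from the left end

Taking torques about the knife-edge support (at 1 m from the left end):
Sandbag: 13 × 10 = 130 N down at 0.61 m → arm 0.39 m, τ = 130 × 0.39 = 50.7 N·m counterclockwise.
Sack of grain: 34 × 10 = 340 N down at 1.4 m → arm 0.4 m, τ = 340 × 0.4 = 136 N·m clockwise.
Lamp: 7.7 × 10 = 77 N down at 1.8 m → arm 0.8 m, τ = 77 × 0.8 = 61.6 N·m clockwise.
Net moment of existing loads = 146.9 N·m clockwise.
The crate weighs 43 × 10 = 430 N and must supply an equal counterclockwise moment, so its lever arm about the knife-edge support is 146.9 / 430 = 0.342 m.
That puts it at 1 − 0.342 = 0.658 m from the left end.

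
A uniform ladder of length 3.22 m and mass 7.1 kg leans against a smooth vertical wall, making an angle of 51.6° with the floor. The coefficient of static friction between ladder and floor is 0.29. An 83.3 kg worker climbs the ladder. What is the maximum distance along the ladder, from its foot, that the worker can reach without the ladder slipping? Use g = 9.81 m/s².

d ≈ 1.14 m

Choose the foot of the ladder as the axis so the floor normal and friction both act there and drop out.
Ladder weight 7.1×9.81 = 69.65 N acts at 1.61 m along the ladder; its horizontal arm is 1.61·cos51.6° = 1 m → τ = 69.65 N·m clockwise.
Worker weight 83.3×9.81 = 817.2 N at distance d → arm d·cos51.6° → τ = 817.2·d·0.6211 clockwise.
Wall normal N at the top has arm L sinθ = 2.523 m counterclockwise, so Στ = 0 gives N·2.523 = 69.65 + 507.6·d.
ΣFy = 0 ⇒ N_floor = 886.9 N, so the maximum friction is μ_s·N_floor = 0.29×886.9 = 257.2 N. ΣFx = 0 ⇒ N_wall = f, so at the slipping point N = 257.2 N.
Substituting: 257.2×2.523 = 69.65 + 507.6·d ⇒ d = (648.9 − 69.65) / 507.6 = 1.14 m.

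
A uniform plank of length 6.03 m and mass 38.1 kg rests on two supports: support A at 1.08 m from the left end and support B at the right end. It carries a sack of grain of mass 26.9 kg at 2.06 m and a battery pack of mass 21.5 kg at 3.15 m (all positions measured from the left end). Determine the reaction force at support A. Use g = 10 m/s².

R_A ≈ 573 N

Choose support B as the axis so its reaction then has zero moment arm.
Beam weight: 38.1 × 10 = 381 N down at 3.015 m → arm 3.015 m, τ = 381 × 3.015 = 1149 N·m counterclockwise.
Sack of grain: 26.9 × 10 = 269 N down at 2.06 m → arm 3.97 m, τ = 269 × 3.97 = 1068 N·m counterclockwise.
Battery pack: 21.5 × 10 = 215 N down at 3.15 m → arm 2.88 m, τ = 215 × 2.88 = 619.2 N·m counterclockwise.
Net load moment about support B = 2836 N·m counterclockwise.
Reaction R at support A is upward at 1.08 m, arm 4.95 m → moment R × 4.95 clockwise.
Balancing moments: R × 4.95 = 2836, giving R = 573 N.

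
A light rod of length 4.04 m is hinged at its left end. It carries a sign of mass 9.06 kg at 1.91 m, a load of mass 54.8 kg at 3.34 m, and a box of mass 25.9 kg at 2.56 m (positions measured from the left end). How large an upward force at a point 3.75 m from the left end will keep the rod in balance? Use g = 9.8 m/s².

Sum moments about the left end (the unknown pivot reaction has zero arm there).
Sign: 9.06 × 9.8 = 88.79 N down at 1.91 m → arm 1.91 m, τ = 88.79 × 1.91 = 169.6 N·m clockwise.
Load: 54.8 × 9.8 = 537 N down at 3.34 m → arm 3.34 m, τ = 537 × 3.34 = 1794 N·m clockwise.
Box: 25.9 × 9.8 = 253.8 N down at 2.56 m → arm 2.56 m, τ = 253.8 × 2.56 = 649.7 N·m clockwise.
Net moment of the loads = 2613 N·m clockwise.
The upward force F acts at a point 3.75 m from the left end, arm 3.75 m, giving F × 3.75 counterclockwise.
Setting net torque to zero: F × 3.75 = 2613 → F = 2613 / 3.75 = 697 N.

F ≈ 697 N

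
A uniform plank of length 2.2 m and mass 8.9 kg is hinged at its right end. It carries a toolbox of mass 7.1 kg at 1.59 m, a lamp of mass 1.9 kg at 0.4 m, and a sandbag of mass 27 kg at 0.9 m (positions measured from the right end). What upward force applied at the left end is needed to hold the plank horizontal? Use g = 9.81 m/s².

Choose the right end as the axis so the unknown pivot reaction has zero arm there.
Beam weight: 8.9 × 9.81 = 87.31 N down at 1.1 m → arm 1.1 m, τ = 87.31 × 1.1 = 96.04 N·m counterclockwise.
Toolbox: 7.1 × 9.81 = 69.65 N down at 1.59 m → arm 1.59 m, τ = 69.65 × 1.59 = 110.7 N·m counterclockwise.
Lamp: 1.9 × 9.81 = 18.64 N down at 0.4 m → arm 0.4 m, τ = 18.64 × 0.4 = 7.456 N·m counterclockwise.
Sandbag: 27 × 9.81 = 264.9 N down at 0.9 m → arm 0.9 m, τ = 264.9 × 0.9 = 238.4 N·m counterclockwise.
Net moment of the loads = 452.6 N·m counterclockwise.
The upward force F acts at the left end, arm 2.2 m, giving F × 2.2 clockwise.
Στ = 0 ⇒ F × 2.2 = 452.6 ⇒ F = 452.6 / 2.2 = 206 N.

F ≈ 206 N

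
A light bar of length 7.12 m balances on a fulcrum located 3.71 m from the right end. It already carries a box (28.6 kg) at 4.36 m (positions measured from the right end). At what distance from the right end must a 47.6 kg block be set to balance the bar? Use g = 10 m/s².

Sum moments about the fulcrum (at 3.71 m from the right end) (the support reaction has zero arm there).
Box: 28.6 × 10 = 286 N down at 4.36 m → arm 0.65 m, τ = 286 × 0.65 = 185.9 N·m counterclockwise.
Net moment of existing loads = 185.9 N·m counterclockwise.
The block weighs 47.6 × 10 = 476 N and must supply an equal clockwise moment, so its lever arm about the fulcrum is 185.9 / 476 = 0.391 m.
That puts it at 3.71 − 0.391 = 3.32 m from the right end.

x ≈ 3.32 m from the right end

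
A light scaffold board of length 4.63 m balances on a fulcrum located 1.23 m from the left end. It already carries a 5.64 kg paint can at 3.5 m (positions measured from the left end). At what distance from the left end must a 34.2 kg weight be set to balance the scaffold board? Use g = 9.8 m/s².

Sum moments about the fulcrum (at 1.23 m from the left end) (the support reaction has zero arm there).
Paint can: 5.64 × 9.8 = 55.27 N down at 3.5 m → arm 2.27 m, τ = 55.27 × 2.27 = 125.5 N·m clockwise.
Net moment of existing loads = 125.5 N·m clockwise.
The weight weighs 34.2 × 9.8 = 335.2 N and must supply an equal counterclockwise moment, so its lever arm about the fulcrum is 125.5 / 335.2 = 0.374 m.
That puts it at 1.23 − 0.374 = 0.856 m from the left end.

x ≈ 0.856 m from the left end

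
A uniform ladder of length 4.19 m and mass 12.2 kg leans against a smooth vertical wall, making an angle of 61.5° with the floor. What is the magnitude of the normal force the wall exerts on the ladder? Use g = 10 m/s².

N_wall ≈ 33.1 N

About the foot of the ladder:
Ladder weight 12.2×10 = 122 N acts at 2.095 m along the ladder; its horizontal arm is 2.095·cos61.5° = 0.9996 m → τ = 122 N·m clockwise.
Wall normal N acts horizontally at the top; its moment arm is the height L sinθ = 4.19·sin61.5° = 3.682 m, counterclockwise.
Balancing moments: N × 3.682 = 122, giving N = 33.1 N.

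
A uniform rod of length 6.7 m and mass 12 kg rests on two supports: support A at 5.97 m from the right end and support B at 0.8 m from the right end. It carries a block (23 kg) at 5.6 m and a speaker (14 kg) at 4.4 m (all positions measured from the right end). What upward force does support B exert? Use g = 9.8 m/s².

Sum moments about support A (its reaction then has zero moment arm).
Beam weight: 12 × 9.8 = 117.6 N down at 3.35 m → arm 2.62 m, τ = 117.6 × 2.62 = 308.1 N·m clockwise.
Block: 23 × 9.8 = 225.4 N down at 5.6 m → arm 0.37 m, τ = 225.4 × 0.37 = 83.4 N·m clockwise.
Speaker: 14 × 9.8 = 137.2 N down at 4.4 m → arm 1.57 m, τ = 137.2 × 1.57 = 215.4 N·m clockwise.
Net load moment about support A = 606.9 N·m clockwise.
Reaction R at support B is upward at 0.8 m, arm 5.17 m → moment R × 5.17 counterclockwise.
Balancing moments: R × 5.17 = 606.9, giving R = 117 N.

R_B ≈ 117 N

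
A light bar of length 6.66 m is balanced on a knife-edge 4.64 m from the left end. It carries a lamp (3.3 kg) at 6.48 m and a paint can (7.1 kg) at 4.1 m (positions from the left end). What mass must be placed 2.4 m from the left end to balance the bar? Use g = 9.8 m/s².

m ≈ 0.999 kg

Choose the knife-edge (at 4.64 m from the left end) as the axis so the support reaction has zero arm there.
Lamp: 3.3 × 9.8 = 32.34 N down at 6.48 m → arm 1.84 m, τ = 32.34 × 1.84 = 59.51 N·m clockwise.
Paint can: 7.1 × 9.8 = 69.58 N down at 4.1 m → arm 0.54 m, τ = 69.58 × 0.54 = 37.57 N·m counterclockwise.
Net moment of known loads = 21.94 N·m clockwise.
An unknown mass m at 2.4 m has arm 2.24 m; its moment is m·g·2.24 counterclockwise.
Setting net torque to zero: m × 9.8 × 2.24 = 21.94 → m = 21.94 / (9.8 × 2.24) = 0.999 kg.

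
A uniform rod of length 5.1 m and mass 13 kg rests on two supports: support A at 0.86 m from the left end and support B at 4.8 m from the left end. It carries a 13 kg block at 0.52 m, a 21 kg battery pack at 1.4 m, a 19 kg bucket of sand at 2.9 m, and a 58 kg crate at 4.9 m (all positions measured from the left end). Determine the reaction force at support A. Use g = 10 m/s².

R_A ≈ 474 N

About support B:
Beam weight: 13 × 10 = 130 N down at 2.55 m → arm 2.25 m, τ = 130 × 2.25 = 292.5 N·m counterclockwise.
Block: 13 × 10 = 130 N down at 0.52 m → arm 4.28 m, τ = 130 × 4.28 = 556.4 N·m counterclockwise.
Battery pack: 21 × 10 = 210 N down at 1.4 m → arm 3.4 m, τ = 210 × 3.4 = 714 N·m counterclockwise.
Bucket of sand: 19 × 10 = 190 N down at 2.9 m → arm 1.9 m, τ = 190 × 1.9 = 361 N·m counterclockwise.
Crate: 58 × 10 = 580 N down at 4.9 m → arm 0.1 m, τ = 580 × 0.1 = 58 N·m clockwise.
Net load moment about support B = 1866 N·m counterclockwise.
Reaction R at support A is upward at 0.86 m, arm 3.94 m → moment R × 3.94 clockwise.
Balancing moments: R × 3.94 = 1866, giving R = 474 N.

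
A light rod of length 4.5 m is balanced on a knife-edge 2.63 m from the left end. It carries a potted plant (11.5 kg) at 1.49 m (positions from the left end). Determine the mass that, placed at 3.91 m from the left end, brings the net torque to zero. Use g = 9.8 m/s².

m ≈ 10.2 kg

Taking torques about the knife-edge (at 2.63 m from the left end):
Potted plant: 11.5 × 9.8 = 112.7 N down at 1.49 m → arm 1.14 m, τ = 112.7 × 1.14 = 128.5 N·m counterclockwise.
Net moment of known loads = 128.5 N·m counterclockwise.
An unknown mass m at 3.91 m has arm 1.28 m; its moment is m·g·1.28 clockwise.
For rotational equilibrium, m × 9.8 × 1.28 = 128.5, so m = 128.5 / (9.8 × 1.28) = 10.2 kg.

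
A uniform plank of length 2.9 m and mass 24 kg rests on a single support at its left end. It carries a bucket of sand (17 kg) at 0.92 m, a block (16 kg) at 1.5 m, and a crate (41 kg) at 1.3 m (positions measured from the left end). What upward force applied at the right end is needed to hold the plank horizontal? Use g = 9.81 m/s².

Choose the left end as the axis so the unknown pivot reaction has zero arm there.
Beam weight: 24 × 9.81 = 235.4 N down at 1.45 m → arm 1.45 m, τ = 235.4 × 1.45 = 341.3 N·m clockwise.
Bucket of sand: 17 × 9.81 = 166.8 N down at 0.92 m → arm 0.92 m, τ = 166.8 × 0.92 = 153.5 N·m clockwise.
Block: 16 × 9.81 = 157 N down at 1.5 m → arm 1.5 m, τ = 157 × 1.5 = 235.5 N·m clockwise.
Crate: 41 × 9.81 = 402.2 N down at 1.3 m → arm 1.3 m, τ = 402.2 × 1.3 = 522.9 N·m clockwise.
Net moment of the loads = 1253 N·m clockwise.
The upward force F acts at the right end, arm 2.9 m, giving F × 2.9 counterclockwise.
Setting net torque to zero: F × 2.9 = 1253 → F = 1253 / 2.9 = 432 N.

F ≈ 432 N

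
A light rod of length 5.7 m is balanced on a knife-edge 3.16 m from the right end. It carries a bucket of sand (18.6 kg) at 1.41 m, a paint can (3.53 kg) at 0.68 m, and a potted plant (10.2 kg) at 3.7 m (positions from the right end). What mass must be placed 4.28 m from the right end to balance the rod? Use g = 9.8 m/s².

Choose the knife-edge (at 3.16 m from the right end) as the axis so the support reaction has zero arm there.
Bucket of sand: 18.6 × 9.8 = 182.3 N down at 1.41 m → arm 1.75 m, τ = 182.3 × 1.75 = 319 N·m clockwise.
Paint can: 3.53 × 9.8 = 34.59 N down at 0.68 m → arm 2.48 m, τ = 34.59 × 2.48 = 85.78 N·m clockwise.
Potted plant: 10.2 × 9.8 = 99.96 N down at 3.7 m → arm 0.54 m, τ = 99.96 × 0.54 = 53.98 N·m counterclockwise.
Net moment of known loads = 350.8 N·m clockwise.
An unknown mass m at 4.28 m has arm 1.12 m; its moment is m·g·1.12 counterclockwise.
Στ = 0 ⇒ m × 9.8 × 1.12 = 350.8 ⇒ m = 350.8 / (9.8 × 1.12) = 32 kg.

m ≈ 32 kg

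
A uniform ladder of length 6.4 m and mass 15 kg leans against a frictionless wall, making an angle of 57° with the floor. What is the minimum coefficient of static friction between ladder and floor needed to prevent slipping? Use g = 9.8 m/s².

μ_min ≈ 0.325

Sum moments about the foot of the ladder (the floor normal and friction both act there and drop out).
Ladder weight 15×9.8 = 147 N acts at 3.2 m along the ladder; its horizontal arm is 3.2·cos57° = 1.743 m → τ = 256.2 N·m clockwise.
Wall normal N acts horizontally at the top; its moment arm is the height L sinθ = 6.4·sin57° = 5.367 m, counterclockwise.
Balancing moments: N × 5.367 = 256.2, giving N = 47.74 N.
ΣFx = 0 ⇒ f = N_wall = 47.74 N. ΣFy = 0 ⇒ N_floor = 147 N.
μ_min = f / N_floor = 47.74 / 147 = 0.325.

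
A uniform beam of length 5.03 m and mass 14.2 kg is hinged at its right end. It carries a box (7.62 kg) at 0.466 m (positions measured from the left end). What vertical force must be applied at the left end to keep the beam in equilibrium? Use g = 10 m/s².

F ≈ 140 N

Choose the right end as the axis so the unknown pivot reaction has zero arm there.
Beam weight: 14.2 × 10 = 142 N down at 2.515 m → arm 2.515 m, τ = 142 × 2.515 = 357.1 N·m counterclockwise.
Box: 7.62 × 10 = 76.2 N down at 0.466 m → arm 4.564 m, τ = 76.2 × 4.564 = 347.8 N·m counterclockwise.
Net moment of the loads = 704.9 N·m counterclockwise.
The upward force F acts at the left end, arm 5.03 m, giving F × 5.03 clockwise.
Setting net torque to zero: F × 5.03 = 704.9 → F = 704.9 / 5.03 = 140 N.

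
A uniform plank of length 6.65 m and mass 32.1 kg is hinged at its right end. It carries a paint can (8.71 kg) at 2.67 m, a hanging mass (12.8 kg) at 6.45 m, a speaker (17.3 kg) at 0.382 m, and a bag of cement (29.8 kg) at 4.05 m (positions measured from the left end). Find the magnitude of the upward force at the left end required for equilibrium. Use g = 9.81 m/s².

F ≈ 487 N

About the right end:
Beam weight: 32.1 × 9.81 = 314.9 N down at 3.325 m → arm 3.325 m, τ = 314.9 × 3.325 = 1047 N·m counterclockwise.
Paint can: 8.71 × 9.81 = 85.45 N down at 2.67 m → arm 3.98 m, τ = 85.45 × 3.98 = 340.1 N·m counterclockwise.
Hanging mass: 12.8 × 9.81 = 125.6 N down at 6.45 m → arm 0.2 m, τ = 125.6 × 0.2 = 25.12 N·m counterclockwise.
Speaker: 17.3 × 9.81 = 169.7 N down at 0.382 m → arm 6.268 m, τ = 169.7 × 6.268 = 1064 N·m counterclockwise.
Bag of cement: 29.8 × 9.81 = 292.3 N down at 4.05 m → arm 2.6 m, τ = 292.3 × 2.6 = 760 N·m counterclockwise.
Net moment of the loads = 3236 N·m counterclockwise.
The upward force F acts at the left end, arm 6.65 m, giving F × 6.65 clockwise.
Στ = 0 ⇒ F × 6.65 = 3236 ⇒ F = 3236 / 6.65 = 487 N.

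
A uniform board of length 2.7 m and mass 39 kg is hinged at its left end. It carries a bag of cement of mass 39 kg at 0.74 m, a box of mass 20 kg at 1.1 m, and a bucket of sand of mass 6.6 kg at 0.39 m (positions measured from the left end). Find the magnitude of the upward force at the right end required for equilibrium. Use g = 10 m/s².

Taking torques about the left end:
Beam weight: 39 × 10 = 390 N down at 1.35 m → arm 1.35 m, τ = 390 × 1.35 = 526.5 N·m clockwise.
Bag of cement: 39 × 10 = 390 N down at 0.74 m → arm 0.74 m, τ = 390 × 0.74 = 288.6 N·m clockwise.
Box: 20 × 10 = 200 N down at 1.1 m → arm 1.1 m, τ = 200 × 1.1 = 220 N·m clockwise.
Bucket of sand: 6.6 × 10 = 66 N down at 0.39 m → arm 0.39 m, τ = 66 × 0.39 = 25.74 N·m clockwise.
Net moment of the loads = 1061 N·m clockwise.
The upward force F acts at the right end, arm 2.7 m, giving F × 2.7 counterclockwise.
For rotational equilibrium, F × 2.7 = 1061, so F = 1061 / 2.7 = 393 N.

F ≈ 393 N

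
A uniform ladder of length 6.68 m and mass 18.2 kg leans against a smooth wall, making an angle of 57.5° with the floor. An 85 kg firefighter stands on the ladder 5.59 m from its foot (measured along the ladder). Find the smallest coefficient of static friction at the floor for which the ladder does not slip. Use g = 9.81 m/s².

μ_min ≈ 0.495

Sum moments about the foot of the ladder (the floor normal and friction both act there and drop out).
Ladder weight 18.2×9.81 = 178.5 N acts at 3.34 m along the ladder; its horizontal arm is 3.34·cos57.5° = 1.795 m → τ = 320.4 N·m clockwise.
Firefighter: 85×9.81 = 833.9 N at 5.59 m → arm 3.004 m → τ = 2505 N·m clockwise.
Wall normal N acts horizontally at the top; its moment arm is the height L sinθ = 6.68·sin57.5° = 5.634 m, counterclockwise.
For rotational equilibrium, N × 5.634 = 2825, so N = 501.4 N.
ΣFx = 0 ⇒ f = N_wall = 501.4 N. ΣFy = 0 ⇒ N_floor = 1012 N.
μ_min = f / N_floor = 501.4 / 1012 = 0.495.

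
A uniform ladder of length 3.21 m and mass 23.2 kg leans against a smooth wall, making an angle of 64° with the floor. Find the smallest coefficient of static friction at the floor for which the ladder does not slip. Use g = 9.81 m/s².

μ_min ≈ 0.244

Sum moments about the foot of the ladder (the floor normal and friction both act there and drop out).
Ladder weight 23.2×9.81 = 227.6 N acts at 1.605 m along the ladder; its horizontal arm is 1.605·cos64° = 0.7036 m → τ = 160.1 N·m clockwise.
Wall normal N acts horizontally at the top; its moment arm is the height L sinθ = 3.21·sin64° = 2.885 m, counterclockwise.
Στ = 0 ⇒ N × 2.885 = 160.1 ⇒ N = 55.49 N.
ΣFx = 0 ⇒ f = N_wall = 55.49 N. ΣFy = 0 ⇒ N_floor = 227.6 N.
μ_min = f / N_floor = 55.49 / 227.6 = 0.244.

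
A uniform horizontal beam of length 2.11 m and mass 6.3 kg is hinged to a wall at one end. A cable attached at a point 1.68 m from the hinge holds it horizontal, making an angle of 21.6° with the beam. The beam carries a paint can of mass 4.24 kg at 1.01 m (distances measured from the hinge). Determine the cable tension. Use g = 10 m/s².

T ≈ 177 N

Sum moments about the hinge (the unknown hinge reaction has zero arm there).
Beam weight: 6.3 × 10 = 63 N down at 1.055 m → arm 1.055 m, τ = 63 × 1.055 = 66.46 N·m clockwise.
Paint can: 4.24 × 10 = 42.4 N down at 1.01 m → arm 1.01 m, τ = 42.4 × 1.01 = 42.82 N·m clockwise.
Total clockwise load moment = 109.3 N·m.
The cable tension T acts at 1.68 m; only its component perpendicular to the beam, T sinθ, produces torque. sin 21.6° = 0.3681.
Setting net torque to zero: T × 1.68 × 0.3681 = 109.3 → T = 109.3 / 0.6184 = 177 N.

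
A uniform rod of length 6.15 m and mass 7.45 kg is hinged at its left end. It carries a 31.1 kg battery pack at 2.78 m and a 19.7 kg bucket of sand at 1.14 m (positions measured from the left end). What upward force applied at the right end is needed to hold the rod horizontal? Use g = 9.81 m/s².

Choose the left end as the axis so the unknown pivot reaction has zero arm there.
Beam weight: 7.45 × 9.81 = 73.08 N down at 3.075 m → arm 3.075 m, τ = 73.08 × 3.075 = 224.7 N·m clockwise.
Battery pack: 31.1 × 9.81 = 305.1 N down at 2.78 m → arm 2.78 m, τ = 305.1 × 2.78 = 848.2 N·m clockwise.
Bucket of sand: 19.7 × 9.81 = 193.3 N down at 1.14 m → arm 1.14 m, τ = 193.3 × 1.14 = 220.4 N·m clockwise.
Net moment of the loads = 1293 N·m clockwise.
The upward force F acts at the right end, arm 6.15 m, giving F × 6.15 counterclockwise.
Setting net torque to zero: F × 6.15 = 1293 → F = 1293 / 6.15 = 210 N.

F ≈ 210 N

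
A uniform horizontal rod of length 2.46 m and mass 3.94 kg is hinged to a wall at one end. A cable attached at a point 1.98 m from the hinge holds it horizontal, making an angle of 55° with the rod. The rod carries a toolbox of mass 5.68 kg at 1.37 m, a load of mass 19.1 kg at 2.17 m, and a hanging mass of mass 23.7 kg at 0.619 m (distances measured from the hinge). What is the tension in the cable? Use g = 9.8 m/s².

About the hinge:
Beam weight: 3.94 × 9.8 = 38.61 N down at 1.23 m → arm 1.23 m, τ = 38.61 × 1.23 = 47.49 N·m clockwise.
Toolbox: 5.68 × 9.8 = 55.66 N down at 1.37 m → arm 1.37 m, τ = 55.66 × 1.37 = 76.25 N·m clockwise.
Load: 19.1 × 9.8 = 187.2 N down at 2.17 m → arm 2.17 m, τ = 187.2 × 2.17 = 406.2 N·m clockwise.
Hanging mass: 23.7 × 9.8 = 232.3 N down at 0.619 m → arm 0.619 m, τ = 232.3 × 0.619 = 143.8 N·m clockwise.
Total clockwise load moment = 673.7 N·m.
The cable tension T acts at 1.98 m; only its component perpendicular to the rod, T sinθ, produces torque. sin 55° = 0.8192.
Balancing moments: T × 1.98 × 0.8192 = 673.7, giving T = 673.7 / 1.622 = 415 N.

T ≈ 415 N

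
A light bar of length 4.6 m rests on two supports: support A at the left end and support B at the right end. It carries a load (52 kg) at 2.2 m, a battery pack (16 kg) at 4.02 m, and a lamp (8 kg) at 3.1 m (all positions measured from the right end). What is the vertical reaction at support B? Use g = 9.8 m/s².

Take moments about support A.
Load: 52 × 9.8 = 509.6 N down at 2.2 m → arm 2.4 m, τ = 509.6 × 2.4 = 1223 N·m clockwise.
Battery pack: 16 × 9.8 = 156.8 N down at 4.02 m → arm 0.58 m, τ = 156.8 × 0.58 = 90.94 N·m clockwise.
Lamp: 8 × 9.8 = 78.4 N down at 3.1 m → arm 1.5 m, τ = 78.4 × 1.5 = 117.6 N·m clockwise.
Net load moment about support A = 1432 N·m clockwise.
Reaction R at support B is upward at 0 m, arm 4.6 m → moment R × 4.6 counterclockwise.
Setting net torque to zero: R × 4.6 = 1432 → R = 311 N.

R_B ≈ 311 N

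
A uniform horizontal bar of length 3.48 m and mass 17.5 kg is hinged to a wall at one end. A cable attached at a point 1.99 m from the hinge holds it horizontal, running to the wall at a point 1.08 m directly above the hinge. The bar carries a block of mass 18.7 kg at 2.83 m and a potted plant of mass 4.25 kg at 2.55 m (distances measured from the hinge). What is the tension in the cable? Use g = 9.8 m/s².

Sum moments about the hinge (the unknown hinge reaction has zero arm there).
Beam weight: 17.5 × 9.8 = 171.5 N down at 1.74 m → arm 1.74 m, τ = 171.5 × 1.74 = 298.4 N·m clockwise.
Block: 18.7 × 9.8 = 183.3 N down at 2.83 m → arm 2.83 m, τ = 183.3 × 2.83 = 518.7 N·m clockwise.
Potted plant: 4.25 × 9.8 = 41.65 N down at 2.55 m → arm 2.55 m, τ = 41.65 × 2.55 = 106.2 N·m clockwise.
Total clockwise load moment = 923.3 N·m.
The cable tension T acts at 1.99 m; only its component perpendicular to the bar, T sinθ, produces torque. sinθ = h/√(h²+d²) = 1.08/√(1.08²+1.99²) = 0.477.
Setting net torque to zero: T × 1.99 × 0.477 = 923.3 → T = 923.3 / 0.9492 = 973 N.

T ≈ 973 N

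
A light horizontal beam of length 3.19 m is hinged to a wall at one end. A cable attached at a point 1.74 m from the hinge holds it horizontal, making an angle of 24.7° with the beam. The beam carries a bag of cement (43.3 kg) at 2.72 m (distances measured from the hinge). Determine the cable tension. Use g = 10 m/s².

Taking torques about the hinge:
Bag of cement: 43.3 × 10 = 433 N down at 2.72 m → arm 2.72 m, τ = 433 × 2.72 = 1178 N·m clockwise.
Total clockwise load moment = 1178 N·m.
The cable tension T acts at 1.74 m; only its component perpendicular to the beam, T sinθ, produces torque. sin 24.7° = 0.4179.
Στ = 0 ⇒ T × 1.74 × 0.4179 = 1178 ⇒ T = 1178 / 0.7271 = 1620 N.

T ≈ 1620 N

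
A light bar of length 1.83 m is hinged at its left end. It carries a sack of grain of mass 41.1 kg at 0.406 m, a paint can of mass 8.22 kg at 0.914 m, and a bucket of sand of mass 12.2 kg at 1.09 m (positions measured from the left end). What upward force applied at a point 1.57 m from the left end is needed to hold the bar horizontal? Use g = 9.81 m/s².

F ≈ 234 N

Taking torques about the left end:
Sack of grain: 41.1 × 9.81 = 403.2 N down at 0.406 m → arm 0.406 m, τ = 403.2 × 0.406 = 163.7 N·m clockwise.
Paint can: 8.22 × 9.81 = 80.64 N down at 0.914 m → arm 0.914 m, τ = 80.64 × 0.914 = 73.7 N·m clockwise.
Bucket of sand: 12.2 × 9.81 = 119.7 N down at 1.09 m → arm 1.09 m, τ = 119.7 × 1.09 = 130.5 N·m clockwise.
Net moment of the loads = 367.9 N·m clockwise.
The upward force F acts at a point 1.57 m from the left end, arm 1.57 m, giving F × 1.57 counterclockwise.
For rotational equilibrium, F × 1.57 = 367.9, so F = 367.9 / 1.57 = 234 N.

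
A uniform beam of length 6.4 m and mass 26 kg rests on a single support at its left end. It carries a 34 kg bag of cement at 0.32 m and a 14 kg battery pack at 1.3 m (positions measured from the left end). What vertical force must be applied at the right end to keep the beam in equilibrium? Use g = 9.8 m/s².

F ≈ 172 N

Choose the left end as the axis so the unknown pivot reaction has zero arm there.
Beam weight: 26 × 9.8 = 254.8 N down at 3.2 m → arm 3.2 m, τ = 254.8 × 3.2 = 815.4 N·m clockwise.
Bag of cement: 34 × 9.8 = 333.2 N down at 0.32 m → arm 0.32 m, τ = 333.2 × 0.32 = 106.6 N·m clockwise.
Battery pack: 14 × 9.8 = 137.2 N down at 1.3 m → arm 1.3 m, τ = 137.2 × 1.3 = 178.4 N·m clockwise.
Net moment of the loads = 1100 N·m clockwise.
The upward force F acts at the right end, arm 6.4 m, giving F × 6.4 counterclockwise.
Στ = 0 ⇒ F × 6.4 = 1100 ⇒ F = 1100 / 6.4 = 172 N.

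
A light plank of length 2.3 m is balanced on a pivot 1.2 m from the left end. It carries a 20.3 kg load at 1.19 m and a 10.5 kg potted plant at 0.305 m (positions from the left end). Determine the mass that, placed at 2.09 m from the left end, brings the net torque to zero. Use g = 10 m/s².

m ≈ 10.8 kg

Sum moments about the pivot (at 1.2 m from the left end) (the support reaction has zero arm there).
Load: 20.3 × 10 = 203 N down at 1.19 m → arm 0.01 m, τ = 203 × 0.01 = 2.03 N·m counterclockwise.
Potted plant: 10.5 × 10 = 105 N down at 0.305 m → arm 0.895 m, τ = 105 × 0.895 = 93.98 N·m counterclockwise.
Net moment of known loads = 96.01 N·m counterclockwise.
An unknown mass m at 2.09 m has arm 0.89 m; its moment is m·g·0.89 clockwise.
Balancing moments: m × 10 × 0.89 = 96.01, giving m = 96.01 / (10 × 0.89) = 10.8 kg.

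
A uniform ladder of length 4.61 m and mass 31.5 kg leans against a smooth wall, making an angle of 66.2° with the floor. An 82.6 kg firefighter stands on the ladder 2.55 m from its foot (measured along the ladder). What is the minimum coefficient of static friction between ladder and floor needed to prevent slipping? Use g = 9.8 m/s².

μ_min ≈ 0.237

Sum moments about the foot of the ladder (the floor normal and friction both act there and drop out).
Ladder weight 31.5×9.8 = 308.7 N acts at 2.305 m along the ladder; its horizontal arm is 2.305·cos66.2° = 0.9302 m → τ = 287.2 N·m clockwise.
Firefighter: 82.6×9.8 = 809.5 N at 2.55 m → arm 1.029 m → τ = 833 N·m clockwise.
Wall normal N acts horizontally at the top; its moment arm is the height L sinθ = 4.61·sin66.2° = 4.218 m, counterclockwise.
For rotational equilibrium, N × 4.218 = 1120, so N = 265.5 N.
ΣFx = 0 ⇒ f = N_wall = 265.5 N. ΣFy = 0 ⇒ N_floor = 1118 N.
μ_min = f / N_floor = 265.5 / 1118 = 0.237.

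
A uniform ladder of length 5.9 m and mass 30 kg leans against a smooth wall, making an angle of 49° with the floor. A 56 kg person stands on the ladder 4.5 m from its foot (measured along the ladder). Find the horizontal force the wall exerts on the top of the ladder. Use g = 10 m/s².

Take moments about the foot of the ladder.
Ladder weight 30×10 = 300 N acts at 2.95 m along the ladder; its horizontal arm is 2.95·cos49° = 1.935 m → τ = 580.5 N·m clockwise.
Person: 56×10 = 560 N at 4.5 m → arm 2.952 m → τ = 1653 N·m clockwise.
Wall normal N acts horizontally at the top; its moment arm is the height L sinθ = 5.9·sin49° = 4.453 m, counterclockwise.
Setting net torque to zero: N × 4.453 = 2234 → N = 502 N.

N_wall ≈ 502 N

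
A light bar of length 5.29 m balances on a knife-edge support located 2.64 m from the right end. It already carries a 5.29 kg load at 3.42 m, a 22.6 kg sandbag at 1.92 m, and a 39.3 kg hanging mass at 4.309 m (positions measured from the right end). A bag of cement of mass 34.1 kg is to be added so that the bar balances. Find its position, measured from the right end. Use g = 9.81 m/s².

Taking torques about the knife-edge support (at 2.64 m from the right end):
Load: 5.29 × 9.81 = 51.89 N down at 3.42 m → arm 0.78 m, τ = 51.89 × 0.78 = 40.47 N·m counterclockwise.
Sandbag: 22.6 × 9.81 = 221.7 N down at 1.92 m → arm 0.72 m, τ = 221.7 × 0.72 = 159.6 N·m clockwise.
Hanging mass: 39.3 × 9.81 = 385.5 N down at 4.309 m → arm 1.669 m, τ = 385.5 × 1.669 = 643.4 N·m counterclockwise.
Net moment of existing loads = 524.3 N·m counterclockwise.
The bag of cement weighs 34.1 × 9.81 = 334.5 N and must supply an equal clockwise moment, so its lever arm about the knife-edge support is 524.3 / 334.5 = 1.57 m.
That puts it at 2.64 − 1.57 = 1.07 m from the right end.

x ≈ 1.07 m from the right end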